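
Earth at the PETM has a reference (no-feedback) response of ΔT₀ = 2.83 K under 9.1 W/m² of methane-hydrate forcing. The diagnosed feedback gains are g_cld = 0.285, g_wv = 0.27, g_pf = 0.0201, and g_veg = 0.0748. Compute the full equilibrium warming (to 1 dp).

8.1 K

Total gain g = 0.285 + 0.27 + 0.0201 + 0.0748 = 0.6499.
Amplification A = 1/(1 − 0.6499) = 2.856.
ΔT = 2.83 × 2.856 = 8.1 K.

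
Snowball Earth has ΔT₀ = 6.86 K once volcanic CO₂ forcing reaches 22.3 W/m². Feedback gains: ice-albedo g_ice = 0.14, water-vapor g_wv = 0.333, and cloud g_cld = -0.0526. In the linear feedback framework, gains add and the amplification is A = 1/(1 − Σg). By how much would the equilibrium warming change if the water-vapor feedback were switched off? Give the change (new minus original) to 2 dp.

-4.32 K

Original: g = 0.4204, ΔT = 6.86/(1−0.4204) = 11.8357 K.
Without water-vapor: g' = 0.0874, ΔT' = 6.86/(1−0.0874) = 7.5170 K.
Change = 7.5170 − 11.8357 = -4.32 K.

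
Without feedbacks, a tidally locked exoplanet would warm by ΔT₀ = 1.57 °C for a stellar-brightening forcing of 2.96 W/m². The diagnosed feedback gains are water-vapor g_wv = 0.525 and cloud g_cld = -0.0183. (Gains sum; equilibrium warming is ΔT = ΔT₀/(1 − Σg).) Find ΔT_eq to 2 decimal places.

Total gain g = 0.525 − 0.0183 = 0.5067.
Amplification A = 1/(1 − 0.5067) = 2.027.
ΔT = 1.57 × 2.027 = 3.18 °C.

3.18 °C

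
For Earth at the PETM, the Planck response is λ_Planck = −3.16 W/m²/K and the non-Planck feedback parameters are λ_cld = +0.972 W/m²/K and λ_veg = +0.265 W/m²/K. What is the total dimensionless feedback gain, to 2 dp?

0.39

Convert to gains: g_cld = 0.972/3.16 = 0.3076; g_veg = 0.265/3.16 = 0.08386.
Total gain g = 0.39146.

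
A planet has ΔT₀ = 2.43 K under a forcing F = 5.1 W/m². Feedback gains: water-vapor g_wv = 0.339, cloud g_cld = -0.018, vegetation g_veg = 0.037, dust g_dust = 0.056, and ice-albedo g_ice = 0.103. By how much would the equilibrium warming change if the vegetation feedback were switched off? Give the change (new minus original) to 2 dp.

-0.36 K

Original: g = 0.517, ΔT = 2.43/(1−0.517) = 5.0311 K.
Without vegetation: g' = 0.48, ΔT' = 2.43/(1−0.48) = 4.6731 K.
Change = 4.6731 − 5.0311 = -0.36 K.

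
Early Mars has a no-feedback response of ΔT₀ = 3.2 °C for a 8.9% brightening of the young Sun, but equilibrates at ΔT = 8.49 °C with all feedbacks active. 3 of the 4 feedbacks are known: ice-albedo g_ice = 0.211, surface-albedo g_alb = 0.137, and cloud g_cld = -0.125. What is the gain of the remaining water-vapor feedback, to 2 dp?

0.40

Amplification A = ΔT/ΔT₀ = 8.49/3.2 = 2.653.
Total gain g = 1 − 1/A = 1 − 1/2.653 = 0.6231.
Known gains sum to 0.211 + 0.137 − 0.125 = 0.223.
g_wv = 0.6231 − 0.223 = 0.40.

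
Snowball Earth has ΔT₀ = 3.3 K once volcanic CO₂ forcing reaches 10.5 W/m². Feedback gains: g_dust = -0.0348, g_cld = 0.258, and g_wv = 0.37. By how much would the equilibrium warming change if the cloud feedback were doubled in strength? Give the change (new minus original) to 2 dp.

Original: g = 0.5932, ΔT = 3.3/(1−0.5932) = 8.1121 K.
With doubled cloud: g' = 0.8512, ΔT' = 3.3/(1−0.8512) = 22.1774 K.
Change = 22.1774 − 8.1121 = 14.07 K.

14.07 K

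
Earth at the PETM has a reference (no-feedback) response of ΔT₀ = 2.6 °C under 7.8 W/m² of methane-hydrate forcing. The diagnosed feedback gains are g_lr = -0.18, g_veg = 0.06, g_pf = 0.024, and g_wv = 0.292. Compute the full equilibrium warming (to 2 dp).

Total gain g = -0.18 + 0.06 + 0.024 + 0.292 = 0.196.
Amplification A = 1/(1 − 0.196) = 1.244.
ΔT = 2.6 × 1.244 = 3.23 °C.

3.23 °C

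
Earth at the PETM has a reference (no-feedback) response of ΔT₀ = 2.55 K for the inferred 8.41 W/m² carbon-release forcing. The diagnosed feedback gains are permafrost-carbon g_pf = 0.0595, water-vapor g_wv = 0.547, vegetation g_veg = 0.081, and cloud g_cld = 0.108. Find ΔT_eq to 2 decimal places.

Total gain g = 0.0595 + 0.547 + 0.081 + 0.108 = 0.7955.
Amplification A = 1/(1 − 0.7955) = 4.89.
ΔT = 2.55 × 4.89 = 12.47 K.

12.47 K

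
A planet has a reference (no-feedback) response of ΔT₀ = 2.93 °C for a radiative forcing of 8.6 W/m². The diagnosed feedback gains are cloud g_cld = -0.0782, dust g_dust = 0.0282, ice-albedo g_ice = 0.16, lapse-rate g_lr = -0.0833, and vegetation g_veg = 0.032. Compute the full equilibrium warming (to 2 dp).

3.11 °C

Total gain g = -0.0782 + 0.0282 + 0.16 − 0.0833 + 0.032 = 0.0587.
Amplification A = 1/(1 − 0.0587) = 1.062.
ΔT = 2.93 × 1.062 = 3.11 °C.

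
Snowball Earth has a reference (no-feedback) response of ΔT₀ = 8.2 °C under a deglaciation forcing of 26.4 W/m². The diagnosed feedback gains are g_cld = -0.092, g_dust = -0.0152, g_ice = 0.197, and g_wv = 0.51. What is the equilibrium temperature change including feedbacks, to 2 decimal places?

Total gain g = -0.092 − 0.0152 + 0.197 + 0.51 = 0.5998.
Amplification A = 1/(1 − 0.5998) = 2.499.
ΔT = 8.2 × 2.499 = 20.49 °C.

20.49 °C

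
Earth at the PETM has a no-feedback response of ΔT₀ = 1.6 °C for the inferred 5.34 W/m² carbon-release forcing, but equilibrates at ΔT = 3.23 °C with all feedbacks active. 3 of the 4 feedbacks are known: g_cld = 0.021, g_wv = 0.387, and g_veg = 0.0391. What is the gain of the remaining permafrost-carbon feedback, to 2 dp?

0.06

Amplification A = ΔT/ΔT₀ = 3.23/1.6 = 2.019.
Total gain g = 1 − 1/A = 1 − 1/2.019 = 0.5047.
Known gains sum to 0.021 + 0.387 + 0.0391 = 0.4471.
g_pf = 0.5047 − 0.4471 = 0.06.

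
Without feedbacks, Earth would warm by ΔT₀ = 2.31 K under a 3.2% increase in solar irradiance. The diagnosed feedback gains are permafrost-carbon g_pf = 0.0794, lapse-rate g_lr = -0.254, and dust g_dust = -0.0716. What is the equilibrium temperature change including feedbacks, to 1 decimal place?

1.9 K

Total gain g = 0.0794 − 0.254 − 0.0716 = -0.2462.
Amplification A = 1/(1 + 0.2462) = 0.8024.
ΔT = 2.31 × 0.8024 = 1.9 K.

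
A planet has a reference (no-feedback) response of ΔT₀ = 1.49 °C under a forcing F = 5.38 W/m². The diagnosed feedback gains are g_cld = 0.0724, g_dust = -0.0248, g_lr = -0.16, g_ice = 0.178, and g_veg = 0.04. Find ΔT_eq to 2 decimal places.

1.67 °C

Total gain g = 0.0724 − 0.0248 − 0.16 + 0.178 + 0.04 = 0.1056.
Amplification A = 1/(1 − 0.1056) = 1.118.
ΔT = 1.49 × 1.118 = 1.67 °C.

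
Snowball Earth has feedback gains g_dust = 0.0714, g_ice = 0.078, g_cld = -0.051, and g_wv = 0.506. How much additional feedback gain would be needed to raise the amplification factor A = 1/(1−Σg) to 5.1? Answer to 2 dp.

0.20

Current total gain = 0.6044.
Target gain for A = 5.1: g* = 1 − 1/5.1 = 0.8039.
Additional gain needed = 0.8039 − 0.6044 = 0.20.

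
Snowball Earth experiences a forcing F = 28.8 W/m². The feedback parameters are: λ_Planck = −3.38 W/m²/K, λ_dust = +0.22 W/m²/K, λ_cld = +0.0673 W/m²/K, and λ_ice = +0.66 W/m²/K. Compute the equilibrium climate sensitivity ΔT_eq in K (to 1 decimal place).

Net feedback parameter λ = (−3.38) + (+0.22) + (+0.0673) + (+0.66) = -2.4327 W/m²/K.
ΔT = −F/λ = −28.8/(-2.4327) = 11.8 K.

11.8 K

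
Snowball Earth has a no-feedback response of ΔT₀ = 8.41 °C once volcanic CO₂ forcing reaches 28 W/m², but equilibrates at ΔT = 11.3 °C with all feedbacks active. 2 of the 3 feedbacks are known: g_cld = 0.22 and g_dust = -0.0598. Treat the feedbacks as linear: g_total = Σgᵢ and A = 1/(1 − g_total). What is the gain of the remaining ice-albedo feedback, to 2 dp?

0.10

Amplification A = ΔT/ΔT₀ = 11.3/8.41 = 1.344.
Total gain g = 1 − 1/A = 1 − 1/1.344 = 0.256.
Known gains sum to 0.22 − 0.0598 = 0.1602.
g_ice = 0.256 − 0.1602 = 0.10.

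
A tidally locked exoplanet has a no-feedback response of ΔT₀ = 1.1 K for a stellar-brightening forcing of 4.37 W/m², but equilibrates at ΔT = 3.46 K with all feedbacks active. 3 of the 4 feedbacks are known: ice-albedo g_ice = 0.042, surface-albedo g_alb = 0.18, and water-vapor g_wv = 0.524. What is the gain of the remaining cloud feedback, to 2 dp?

-0.06

Amplification A = ΔT/ΔT₀ = 3.46/1.1 = 3.145.
Total gain g = 1 − 1/A = 1 − 1/3.145 = 0.682.
Known gains sum to 0.042 + 0.18 + 0.524 = 0.746.
g_cld = 0.682 − 0.746 = -0.06.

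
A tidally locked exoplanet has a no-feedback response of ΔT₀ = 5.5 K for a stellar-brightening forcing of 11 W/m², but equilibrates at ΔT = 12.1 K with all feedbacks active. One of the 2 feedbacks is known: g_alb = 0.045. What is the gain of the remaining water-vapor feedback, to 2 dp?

0.50

Amplification A = ΔT/ΔT₀ = 12.1/5.5 = 2.2.
Total gain g = 1 − 1/A = 1 − 1/2.2 = 0.5455.
The known gain is 0.045.
g_wv = 0.5455 − 0.045 = 0.50.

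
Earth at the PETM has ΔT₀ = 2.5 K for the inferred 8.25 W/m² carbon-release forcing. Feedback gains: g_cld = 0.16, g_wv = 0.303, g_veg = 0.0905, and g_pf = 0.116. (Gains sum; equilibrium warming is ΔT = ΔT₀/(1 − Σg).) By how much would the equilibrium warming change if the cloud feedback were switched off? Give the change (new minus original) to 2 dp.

-2.47 K

Original: g = 0.6695, ΔT = 2.5/(1−0.6695) = 7.5643 K.
Without cloud: g' = 0.5095, ΔT' = 2.5/(1−0.5095) = 5.0968 K.
Change = 5.0968 − 7.5643 = -2.47 K.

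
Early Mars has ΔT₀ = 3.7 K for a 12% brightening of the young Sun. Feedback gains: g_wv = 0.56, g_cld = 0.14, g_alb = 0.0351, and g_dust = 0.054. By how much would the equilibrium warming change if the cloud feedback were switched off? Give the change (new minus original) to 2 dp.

Original: g = 0.7891, ΔT = 3.7/(1−0.7891) = 17.5439 K.
Without cloud: g' = 0.6491, ΔT' = 3.7/(1−0.6491) = 10.5443 K.
Change = 10.5443 − 17.5439 = -7.00 K.

-7.00 K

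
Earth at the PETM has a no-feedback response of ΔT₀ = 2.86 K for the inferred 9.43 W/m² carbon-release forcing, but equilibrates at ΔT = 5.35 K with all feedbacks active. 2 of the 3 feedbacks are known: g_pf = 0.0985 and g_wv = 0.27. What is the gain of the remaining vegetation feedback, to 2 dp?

0.10

Amplification A = ΔT/ΔT₀ = 5.35/2.86 = 1.871.
Total gain g = 1 − 1/A = 1 − 1/1.871 = 0.4655.
Known gains sum to 0.0985 + 0.27 = 0.3685.
g_veg = 0.4655 − 0.3685 = 0.10.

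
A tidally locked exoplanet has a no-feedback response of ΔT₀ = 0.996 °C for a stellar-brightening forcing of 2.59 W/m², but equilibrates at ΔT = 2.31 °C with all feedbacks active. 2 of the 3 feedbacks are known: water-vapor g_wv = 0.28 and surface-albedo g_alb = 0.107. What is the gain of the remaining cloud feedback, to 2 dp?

Amplification A = ΔT/ΔT₀ = 2.31/0.996 = 2.319.
Total gain g = 1 − 1/A = 1 − 1/2.319 = 0.5688.
Known gains sum to 0.28 + 0.107 = 0.387.
g_cld = 0.5688 − 0.387 = 0.18.

0.18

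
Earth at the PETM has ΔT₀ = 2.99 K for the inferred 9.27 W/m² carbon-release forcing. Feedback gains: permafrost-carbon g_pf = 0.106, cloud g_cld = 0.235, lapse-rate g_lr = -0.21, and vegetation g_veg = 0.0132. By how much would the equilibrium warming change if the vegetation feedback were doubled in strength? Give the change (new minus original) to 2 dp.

0.05 K

Original: g = 0.1442, ΔT = 2.99/(1−0.1442) = 3.4938 K.
With doubled vegetation: g' = 0.1574, ΔT' = 2.99/(1−0.1574) = 3.5485 K.
Change = 3.5485 − 3.4938 = 0.05 K.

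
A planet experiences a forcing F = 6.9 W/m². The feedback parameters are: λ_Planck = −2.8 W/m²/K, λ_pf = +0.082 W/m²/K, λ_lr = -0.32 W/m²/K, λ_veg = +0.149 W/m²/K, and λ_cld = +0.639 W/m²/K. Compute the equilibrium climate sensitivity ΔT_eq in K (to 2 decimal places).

3.07 K

Net feedback parameter λ = (−2.8) + (+0.082) + (-0.32) + (+0.149) + (+0.639) = -2.25 W/m²/K.
ΔT = −F/λ = −6.9/(-2.25) = 3.07 K.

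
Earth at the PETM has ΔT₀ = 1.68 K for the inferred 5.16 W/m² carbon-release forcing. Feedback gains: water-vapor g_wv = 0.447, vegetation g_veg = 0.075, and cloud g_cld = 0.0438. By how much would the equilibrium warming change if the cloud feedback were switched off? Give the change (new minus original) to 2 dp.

Original: g = 0.5658, ΔT = 1.68/(1−0.5658) = 3.8692 K.
Without cloud: g' = 0.522, ΔT' = 1.68/(1−0.522) = 3.5146 K.
Change = 3.5146 − 3.8692 = -0.35 K.

-0.35 K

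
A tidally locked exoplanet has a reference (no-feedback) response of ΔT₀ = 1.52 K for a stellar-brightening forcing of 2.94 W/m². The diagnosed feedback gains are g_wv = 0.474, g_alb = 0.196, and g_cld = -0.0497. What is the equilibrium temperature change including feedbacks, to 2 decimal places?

Total gain g = 0.474 + 0.196 − 0.0497 = 0.6203.
Amplification A = 1/(1 − 0.6203) = 2.634.
ΔT = 1.52 × 2.634 = 4.00 K.

4.00 K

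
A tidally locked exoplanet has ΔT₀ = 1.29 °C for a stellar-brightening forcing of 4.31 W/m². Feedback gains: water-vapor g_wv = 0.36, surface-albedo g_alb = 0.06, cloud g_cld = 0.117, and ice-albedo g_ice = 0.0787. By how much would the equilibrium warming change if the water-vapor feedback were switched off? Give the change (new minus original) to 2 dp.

Original: g = 0.6157, ΔT = 1.29/(1−0.6157) = 3.3568 °C.
Without water-vapor: g' = 0.2557, ΔT' = 1.29/(1−0.2557) = 1.7332 °C.
Change = 1.7332 − 3.3568 = -1.62 °C.

-1.62 °C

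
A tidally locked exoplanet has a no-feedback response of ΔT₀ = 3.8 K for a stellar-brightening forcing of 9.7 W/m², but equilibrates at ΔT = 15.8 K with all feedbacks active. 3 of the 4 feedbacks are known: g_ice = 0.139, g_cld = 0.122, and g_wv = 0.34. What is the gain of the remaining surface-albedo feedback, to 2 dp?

Amplification A = ΔT/ΔT₀ = 15.8/3.8 = 4.158.
Total gain g = 1 − 1/A = 1 − 1/4.158 = 0.7595.
Known gains sum to 0.139 + 0.122 + 0.34 = 0.601.
g_alb = 0.7595 − 0.601 = 0.16.

0.16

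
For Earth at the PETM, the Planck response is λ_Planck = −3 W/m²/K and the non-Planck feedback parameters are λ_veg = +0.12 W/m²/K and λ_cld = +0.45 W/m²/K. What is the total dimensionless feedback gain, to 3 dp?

Convert to gains: g_veg = 0.12/3 = 0.04; g_cld = 0.45/3 = 0.15.
Total gain g = 0.19.

0.190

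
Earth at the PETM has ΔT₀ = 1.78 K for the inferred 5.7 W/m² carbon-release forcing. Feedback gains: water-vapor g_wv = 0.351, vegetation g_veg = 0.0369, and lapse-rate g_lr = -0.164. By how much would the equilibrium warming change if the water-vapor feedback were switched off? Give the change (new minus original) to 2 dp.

Original: g = 0.2239, ΔT = 1.78/(1−0.2239) = 2.2935 K.
Without water-vapor: g' = -0.1271, ΔT' = 1.78/(1+0.1271) = 1.5793 K.
Change = 1.5793 − 2.2935 = -0.71 K.

-0.71 K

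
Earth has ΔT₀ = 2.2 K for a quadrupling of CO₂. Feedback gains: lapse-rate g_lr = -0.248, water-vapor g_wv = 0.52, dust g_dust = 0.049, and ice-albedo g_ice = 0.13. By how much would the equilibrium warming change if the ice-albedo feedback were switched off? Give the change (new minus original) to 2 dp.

-0.77 K

Original: g = 0.451, ΔT = 2.2/(1−0.451) = 4.0073 K.
Without ice-albedo: g' = 0.321, ΔT' = 2.2/(1−0.321) = 3.2401 K.
Change = 3.2401 − 4.0073 = -0.77 K.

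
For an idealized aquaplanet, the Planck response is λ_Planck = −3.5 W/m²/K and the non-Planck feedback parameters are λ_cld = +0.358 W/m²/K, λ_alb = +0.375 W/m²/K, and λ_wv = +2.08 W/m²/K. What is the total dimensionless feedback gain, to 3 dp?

Convert to gains: g_cld = 0.358/3.5 = 0.1023; g_alb = 0.375/3.5 = 0.1071; g_wv = 2.08/3.5 = 0.5943.
Total gain g = 0.8037.

0.804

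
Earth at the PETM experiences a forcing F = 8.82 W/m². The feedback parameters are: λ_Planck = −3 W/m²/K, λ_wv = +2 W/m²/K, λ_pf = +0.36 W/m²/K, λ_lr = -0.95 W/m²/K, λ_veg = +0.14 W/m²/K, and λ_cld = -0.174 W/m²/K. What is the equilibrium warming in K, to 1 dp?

5.4 K

Net feedback parameter λ = (−3) + (+2) + (+0.36) + (-0.95) + (+0.14) + (-0.174) = -1.624 W/m²/K.
ΔT = −F/λ = −8.82/(-1.624) = 5.4 K.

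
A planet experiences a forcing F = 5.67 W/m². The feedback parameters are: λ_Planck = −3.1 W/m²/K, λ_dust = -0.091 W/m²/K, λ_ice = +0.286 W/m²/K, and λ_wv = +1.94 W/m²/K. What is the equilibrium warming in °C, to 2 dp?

5.88 °C

Net feedback parameter λ = (−3.1) + (-0.091) + (+0.286) + (+1.94) = -0.965 W/m²/K.
ΔT = −F/λ = −5.67/(-0.965) = 5.88 °C.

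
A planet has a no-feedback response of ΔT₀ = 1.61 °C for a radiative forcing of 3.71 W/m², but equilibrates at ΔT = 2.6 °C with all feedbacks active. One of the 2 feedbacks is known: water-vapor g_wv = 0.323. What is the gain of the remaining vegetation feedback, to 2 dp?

0.06

Amplification A = ΔT/ΔT₀ = 2.6/1.61 = 1.615.
Total gain g = 1 − 1/A = 1 − 1/1.615 = 0.3808.
The known gain is 0.323.
g_veg = 0.3808 − 0.323 = 0.06.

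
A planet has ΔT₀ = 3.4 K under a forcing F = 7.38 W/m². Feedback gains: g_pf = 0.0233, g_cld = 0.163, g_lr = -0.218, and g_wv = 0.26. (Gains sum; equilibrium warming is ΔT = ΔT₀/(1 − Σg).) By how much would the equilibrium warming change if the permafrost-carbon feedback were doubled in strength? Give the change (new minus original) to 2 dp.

Original: g = 0.2283, ΔT = 3.4/(1−0.2283) = 4.4059 K.
With doubled permafrost-carbon: g' = 0.2516, ΔT' = 3.4/(1−0.2516) = 4.5430 K.
Change = 4.5430 − 4.4059 = 0.14 K.

0.14 K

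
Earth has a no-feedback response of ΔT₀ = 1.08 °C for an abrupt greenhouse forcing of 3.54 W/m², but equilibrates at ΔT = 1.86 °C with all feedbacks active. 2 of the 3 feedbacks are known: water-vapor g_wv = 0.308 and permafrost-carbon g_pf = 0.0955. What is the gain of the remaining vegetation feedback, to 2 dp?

0.02

Amplification A = ΔT/ΔT₀ = 1.86/1.08 = 1.722.
Total gain g = 1 − 1/A = 1 − 1/1.722 = 0.4193.
Known gains sum to 0.308 + 0.0955 = 0.4035.
g_veg = 0.4193 − 0.4035 = 0.02.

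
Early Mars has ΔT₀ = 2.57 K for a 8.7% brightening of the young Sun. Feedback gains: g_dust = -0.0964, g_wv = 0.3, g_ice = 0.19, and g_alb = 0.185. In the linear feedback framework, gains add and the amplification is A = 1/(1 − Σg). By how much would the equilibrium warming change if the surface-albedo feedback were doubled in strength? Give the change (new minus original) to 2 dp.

4.77 K

Original: g = 0.5786, ΔT = 2.57/(1−0.5786) = 6.0987 K.
With doubled surface-albedo: g' = 0.7636, ΔT' = 2.57/(1−0.7636) = 10.8714 K.
Change = 10.8714 − 6.0987 = 4.77 K.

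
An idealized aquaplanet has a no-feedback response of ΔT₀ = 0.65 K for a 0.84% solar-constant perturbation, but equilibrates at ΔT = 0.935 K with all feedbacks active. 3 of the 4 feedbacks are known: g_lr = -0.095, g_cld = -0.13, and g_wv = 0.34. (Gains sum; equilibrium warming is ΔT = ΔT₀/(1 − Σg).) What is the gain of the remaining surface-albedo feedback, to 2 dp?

Amplification A = ΔT/ΔT₀ = 0.935/0.65 = 1.438.
Total gain g = 1 − 1/A = 1 − 1/1.438 = 0.3046.
Known gains sum to -0.095 − 0.13 + 0.34 = 0.115.
g_alb = 0.3046 − 0.115 = 0.19.

0.19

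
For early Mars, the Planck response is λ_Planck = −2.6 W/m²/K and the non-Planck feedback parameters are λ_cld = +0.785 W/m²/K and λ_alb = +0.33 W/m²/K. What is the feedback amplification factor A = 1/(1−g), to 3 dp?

Convert to gains: g_cld = 0.785/2.6 = 0.3019; g_alb = 0.33/2.6 = 0.1269.
Total gain g = 0.4288.
A = 1/(1 − 0.4288) = 1.751.

1.751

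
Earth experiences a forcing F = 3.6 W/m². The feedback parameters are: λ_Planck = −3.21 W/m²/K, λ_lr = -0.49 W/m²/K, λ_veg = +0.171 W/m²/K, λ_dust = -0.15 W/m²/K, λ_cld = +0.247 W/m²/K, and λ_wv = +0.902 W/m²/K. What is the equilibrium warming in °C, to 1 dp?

1.4 °C

Net feedback parameter λ = (−3.21) + (-0.49) + (+0.171) + (-0.15) + (+0.247) + (+0.902) = -2.53 W/m²/K.
ΔT = −F/λ = −3.6/(-2.53) = 1.4 °C.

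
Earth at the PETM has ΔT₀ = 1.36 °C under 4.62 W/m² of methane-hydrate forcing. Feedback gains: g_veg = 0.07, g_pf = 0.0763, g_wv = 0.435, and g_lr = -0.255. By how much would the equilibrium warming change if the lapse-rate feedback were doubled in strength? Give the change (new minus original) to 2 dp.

-0.55 °C

Original: g = 0.3263, ΔT = 1.36/(1−0.3263) = 2.0187 °C.
With doubled lapse-rate: g' = 0.0713, ΔT' = 1.36/(1−0.0713) = 1.4644 °C.
Change = 1.4644 − 2.0187 = -0.55 °C.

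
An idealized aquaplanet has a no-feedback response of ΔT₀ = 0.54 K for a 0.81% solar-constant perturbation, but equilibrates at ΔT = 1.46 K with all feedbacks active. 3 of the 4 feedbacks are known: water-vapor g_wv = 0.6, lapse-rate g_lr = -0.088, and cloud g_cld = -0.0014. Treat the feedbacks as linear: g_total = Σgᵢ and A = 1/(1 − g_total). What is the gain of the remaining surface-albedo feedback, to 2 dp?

Amplification A = ΔT/ΔT₀ = 1.46/0.54 = 2.704.
Total gain g = 1 − 1/A = 1 − 1/2.704 = 0.6302.
Known gains sum to 0.6 − 0.088 − 0.0014 = 0.5106.
g_alb = 0.6302 − 0.5106 = 0.12.

0.12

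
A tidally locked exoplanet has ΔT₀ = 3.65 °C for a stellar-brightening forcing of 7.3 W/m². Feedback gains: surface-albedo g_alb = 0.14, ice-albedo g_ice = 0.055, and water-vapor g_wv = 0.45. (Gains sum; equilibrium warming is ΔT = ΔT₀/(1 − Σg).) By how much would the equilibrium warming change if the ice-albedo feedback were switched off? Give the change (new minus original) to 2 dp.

-1.38 °C

Original: g = 0.645, ΔT = 3.65/(1−0.645) = 10.2817 °C.
Without ice-albedo: g' = 0.59, ΔT' = 3.65/(1−0.59) = 8.9024 °C.
Change = 8.9024 − 10.2817 = -1.38 °C.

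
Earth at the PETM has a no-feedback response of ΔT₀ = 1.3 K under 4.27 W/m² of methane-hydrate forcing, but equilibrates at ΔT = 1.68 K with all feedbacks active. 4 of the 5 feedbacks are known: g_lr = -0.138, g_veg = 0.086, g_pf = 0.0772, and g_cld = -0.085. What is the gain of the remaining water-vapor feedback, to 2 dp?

Amplification A = ΔT/ΔT₀ = 1.68/1.3 = 1.292.
Total gain g = 1 − 1/A = 1 − 1/1.292 = 0.226.
Known gains sum to -0.138 + 0.086 + 0.0772 − 0.085 = -0.0598.
g_wv = 0.226 + 0.0598 = 0.29.

0.29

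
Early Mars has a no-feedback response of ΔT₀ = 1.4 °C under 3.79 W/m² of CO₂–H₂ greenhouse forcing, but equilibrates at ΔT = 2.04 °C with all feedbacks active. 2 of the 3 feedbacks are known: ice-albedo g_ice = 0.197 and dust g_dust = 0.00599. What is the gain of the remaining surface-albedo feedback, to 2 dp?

Amplification A = ΔT/ΔT₀ = 2.04/1.4 = 1.457.
Total gain g = 1 − 1/A = 1 − 1/1.457 = 0.3137.
Known gains sum to 0.197 + 0.00599 = 0.20299.
g_alb = 0.3137 − 0.20299 = 0.11.

0.11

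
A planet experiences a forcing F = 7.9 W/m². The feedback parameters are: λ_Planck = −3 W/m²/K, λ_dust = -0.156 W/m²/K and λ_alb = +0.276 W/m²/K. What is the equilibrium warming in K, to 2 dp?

Net feedback parameter λ = (−3) + (-0.156) + (+0.276) = -2.88 W/m²/K.
ΔT = −F/λ = −7.9/(-2.88) = 2.74 K.

2.74 K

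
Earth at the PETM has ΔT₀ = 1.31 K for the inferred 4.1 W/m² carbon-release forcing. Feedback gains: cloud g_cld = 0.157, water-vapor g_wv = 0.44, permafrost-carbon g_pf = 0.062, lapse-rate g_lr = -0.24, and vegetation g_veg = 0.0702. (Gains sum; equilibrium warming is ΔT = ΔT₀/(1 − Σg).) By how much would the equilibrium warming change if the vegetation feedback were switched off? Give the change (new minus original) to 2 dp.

-0.31 K

Original: g = 0.4892, ΔT = 1.31/(1−0.4892) = 2.5646 K.
Without vegetation: g' = 0.419, ΔT' = 1.31/(1−0.419) = 2.2547 K.
Change = 2.2547 − 2.5646 = -0.31 K.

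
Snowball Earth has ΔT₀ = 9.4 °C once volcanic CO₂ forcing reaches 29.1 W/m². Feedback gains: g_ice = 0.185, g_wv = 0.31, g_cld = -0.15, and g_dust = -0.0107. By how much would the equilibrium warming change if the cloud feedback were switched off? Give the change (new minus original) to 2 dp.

Original: g = 0.3343, ΔT = 9.4/(1−0.3343) = 14.1205 °C.
Without cloud: g' = 0.4843, ΔT' = 9.4/(1−0.4843) = 18.2277 °C.
Change = 18.2277 − 14.1205 = 4.11 °C.

4.11 °C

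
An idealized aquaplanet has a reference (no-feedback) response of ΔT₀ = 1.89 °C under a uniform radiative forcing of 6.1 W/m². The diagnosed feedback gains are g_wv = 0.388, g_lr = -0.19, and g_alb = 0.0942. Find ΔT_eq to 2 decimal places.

2.67 °C

Total gain g = 0.388 − 0.19 + 0.0942 = 0.2922.
Amplification A = 1/(1 − 0.2922) = 1.413.
ΔT = 1.89 × 1.413 = 2.67 °C.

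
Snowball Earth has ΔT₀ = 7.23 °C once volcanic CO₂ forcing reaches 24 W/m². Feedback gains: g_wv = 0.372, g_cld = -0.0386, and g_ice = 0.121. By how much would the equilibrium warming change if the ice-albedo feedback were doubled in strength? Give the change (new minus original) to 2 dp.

Original: g = 0.4544, ΔT = 7.23/(1−0.4544) = 13.2515 °C.
With doubled ice-albedo: g' = 0.5754, ΔT' = 7.23/(1−0.5754) = 17.0278 °C.
Change = 17.0278 − 13.2515 = 3.78 °C.

3.78 °C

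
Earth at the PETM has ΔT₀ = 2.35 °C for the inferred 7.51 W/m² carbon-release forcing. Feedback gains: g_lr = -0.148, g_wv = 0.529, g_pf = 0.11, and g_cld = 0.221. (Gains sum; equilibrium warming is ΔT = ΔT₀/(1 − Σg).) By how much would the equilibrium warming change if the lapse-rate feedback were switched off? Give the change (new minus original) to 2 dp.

Original: g = 0.712, ΔT = 2.35/(1−0.712) = 8.1597 °C.
Without lapse-rate: g' = 0.86, ΔT' = 2.35/(1−0.86) = 16.7857 °C.
Change = 16.7857 − 8.1597 = 8.63 °C.

8.63 °C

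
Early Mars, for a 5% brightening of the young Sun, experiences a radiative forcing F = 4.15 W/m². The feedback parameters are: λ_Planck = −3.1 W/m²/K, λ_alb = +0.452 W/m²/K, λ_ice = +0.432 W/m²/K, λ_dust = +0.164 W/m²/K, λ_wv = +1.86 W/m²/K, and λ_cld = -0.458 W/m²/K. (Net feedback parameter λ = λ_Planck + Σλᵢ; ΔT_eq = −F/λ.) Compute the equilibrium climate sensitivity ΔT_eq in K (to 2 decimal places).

6.38 K

Net feedback parameter λ = (−3.1) + (+0.452) + (+0.432) + (+0.164) + (+1.86) + (-0.458) = -0.65 W/m²/K.
ΔT = −F/λ = −4.15/(-0.65) = 6.38 K.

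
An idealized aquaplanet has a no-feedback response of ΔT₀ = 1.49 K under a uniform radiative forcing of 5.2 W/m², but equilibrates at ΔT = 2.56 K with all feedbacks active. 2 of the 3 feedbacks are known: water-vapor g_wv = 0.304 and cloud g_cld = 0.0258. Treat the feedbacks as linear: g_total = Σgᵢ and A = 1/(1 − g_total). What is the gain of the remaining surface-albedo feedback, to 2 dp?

Amplification A = ΔT/ΔT₀ = 2.56/1.49 = 1.718.
Total gain g = 1 − 1/A = 1 − 1/1.718 = 0.4179.
Known gains sum to 0.304 + 0.0258 = 0.3298.
g_alb = 0.4179 − 0.3298 = 0.09.

0.09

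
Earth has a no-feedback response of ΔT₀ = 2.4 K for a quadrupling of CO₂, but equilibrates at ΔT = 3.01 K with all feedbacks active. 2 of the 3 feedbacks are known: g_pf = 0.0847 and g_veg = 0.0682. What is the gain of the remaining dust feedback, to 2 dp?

Amplification A = ΔT/ΔT₀ = 3.01/2.4 = 1.254.
Total gain g = 1 − 1/A = 1 − 1/1.254 = 0.2026.
Known gains sum to 0.0847 + 0.0682 = 0.1529.
g_dust = 0.2026 − 0.1529 = 0.05.

0.05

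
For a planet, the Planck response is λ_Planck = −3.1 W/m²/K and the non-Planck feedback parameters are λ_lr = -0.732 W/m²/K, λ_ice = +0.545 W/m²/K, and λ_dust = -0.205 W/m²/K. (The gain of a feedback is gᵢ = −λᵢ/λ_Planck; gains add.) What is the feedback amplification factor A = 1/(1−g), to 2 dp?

0.89

Convert to gains: g_lr = -0.732/3.1 = -0.2361; g_ice = 0.545/3.1 = 0.1758; g_dust = -0.205/3.1 = -0.06613.
Total gain g = -0.12643.
A = 1/(1 + 0.12643) = 0.89.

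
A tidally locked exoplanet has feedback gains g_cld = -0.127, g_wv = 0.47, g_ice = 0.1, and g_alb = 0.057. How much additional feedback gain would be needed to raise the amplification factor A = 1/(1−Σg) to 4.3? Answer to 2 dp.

Current total gain = 0.5.
Target gain for A = 4.3: g* = 1 − 1/4.3 = 0.7674.
Additional gain needed = 0.7674 − 0.5 = 0.27.

0.27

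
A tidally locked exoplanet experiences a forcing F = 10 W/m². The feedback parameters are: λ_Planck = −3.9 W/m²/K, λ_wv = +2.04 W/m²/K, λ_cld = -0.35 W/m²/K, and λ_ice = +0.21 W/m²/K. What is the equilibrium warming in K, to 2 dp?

5.00 K

Net feedback parameter λ = (−3.9) + (+2.04) + (-0.35) + (+0.21) = -2 W/m²/K.
ΔT = −F/λ = −10/(-2) = 5.00 K.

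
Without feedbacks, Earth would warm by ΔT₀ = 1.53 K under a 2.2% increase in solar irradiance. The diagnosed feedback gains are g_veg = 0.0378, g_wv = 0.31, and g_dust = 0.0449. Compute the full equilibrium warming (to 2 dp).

Total gain g = 0.0378 + 0.31 + 0.0449 = 0.3927.
Amplification A = 1/(1 − 0.3927) = 1.647.
ΔT = 1.53 × 1.647 = 2.52 K.

2.52 K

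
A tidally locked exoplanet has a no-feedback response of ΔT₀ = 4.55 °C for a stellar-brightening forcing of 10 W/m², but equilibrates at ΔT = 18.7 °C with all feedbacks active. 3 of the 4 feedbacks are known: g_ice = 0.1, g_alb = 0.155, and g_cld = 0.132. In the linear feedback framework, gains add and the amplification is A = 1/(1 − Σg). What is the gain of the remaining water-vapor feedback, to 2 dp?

Amplification A = ΔT/ΔT₀ = 18.7/4.55 = 4.11.
Total gain g = 1 − 1/A = 1 − 1/4.11 = 0.7567.
Known gains sum to 0.1 + 0.155 + 0.132 = 0.387.
g_wv = 0.7567 − 0.387 = 0.37.

0.37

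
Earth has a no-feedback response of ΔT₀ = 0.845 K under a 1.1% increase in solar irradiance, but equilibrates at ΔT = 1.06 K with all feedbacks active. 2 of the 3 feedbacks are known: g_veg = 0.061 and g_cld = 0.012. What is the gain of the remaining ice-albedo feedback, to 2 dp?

0.13

Amplification A = ΔT/ΔT₀ = 1.06/0.845 = 1.254.
Total gain g = 1 − 1/A = 1 − 1/1.254 = 0.2026.
Known gains sum to 0.061 + 0.012 = 0.073.
g_ice = 0.2026 − 0.073 = 0.13.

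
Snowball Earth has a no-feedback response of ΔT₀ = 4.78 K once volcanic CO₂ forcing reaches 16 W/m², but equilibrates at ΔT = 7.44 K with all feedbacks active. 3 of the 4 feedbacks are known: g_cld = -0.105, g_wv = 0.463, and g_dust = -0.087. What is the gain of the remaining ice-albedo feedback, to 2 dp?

0.09

Amplification A = ΔT/ΔT₀ = 7.44/4.78 = 1.556.
Total gain g = 1 − 1/A = 1 − 1/1.556 = 0.3573.
Known gains sum to -0.105 + 0.463 − 0.087 = 0.271.
g_ice = 0.3573 − 0.271 = 0.09.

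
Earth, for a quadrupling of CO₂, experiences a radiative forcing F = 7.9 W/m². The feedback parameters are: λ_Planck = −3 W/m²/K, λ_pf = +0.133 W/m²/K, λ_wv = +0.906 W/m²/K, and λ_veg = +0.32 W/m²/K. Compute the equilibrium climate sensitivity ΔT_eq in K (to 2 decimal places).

Net feedback parameter λ = (−3) + (+0.133) + (+0.906) + (+0.32) = -1.641 W/m²/K.
ΔT = −F/λ = −7.9/(-1.641) = 4.81 K.

4.81 K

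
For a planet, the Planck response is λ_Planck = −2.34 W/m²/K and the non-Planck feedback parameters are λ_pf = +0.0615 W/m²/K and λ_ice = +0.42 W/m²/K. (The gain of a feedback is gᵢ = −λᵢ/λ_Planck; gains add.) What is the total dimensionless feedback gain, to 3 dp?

Convert to gains: g_pf = 0.0615/2.34 = 0.02628; g_ice = 0.42/2.34 = 0.1795.
Total gain g = 0.20578.

0.206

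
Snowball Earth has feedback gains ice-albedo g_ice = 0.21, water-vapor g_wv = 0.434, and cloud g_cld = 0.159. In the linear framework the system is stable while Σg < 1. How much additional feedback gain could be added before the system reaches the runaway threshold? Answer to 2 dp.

0.20

Current total gain = 0.21 + 0.434 + 0.159 = 0.803.
Margin to runaway = 1 − 0.803 = 0.20.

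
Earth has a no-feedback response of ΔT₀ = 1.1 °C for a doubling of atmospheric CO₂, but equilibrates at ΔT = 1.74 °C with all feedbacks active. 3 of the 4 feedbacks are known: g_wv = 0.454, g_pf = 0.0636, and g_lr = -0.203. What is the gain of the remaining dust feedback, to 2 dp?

0.05

Amplification A = ΔT/ΔT₀ = 1.74/1.1 = 1.582.
Total gain g = 1 − 1/A = 1 − 1/1.582 = 0.3679.
Known gains sum to 0.454 + 0.0636 − 0.203 = 0.3146.
g_dust = 0.3679 − 0.3146 = 0.05.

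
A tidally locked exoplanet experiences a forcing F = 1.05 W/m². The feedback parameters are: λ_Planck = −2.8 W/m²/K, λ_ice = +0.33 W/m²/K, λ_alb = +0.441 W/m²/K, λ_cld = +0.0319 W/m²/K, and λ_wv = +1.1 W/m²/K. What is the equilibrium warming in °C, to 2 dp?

Net feedback parameter λ = (−2.8) + (+0.33) + (+0.441) + (+0.0319) + (+1.1) = -0.8971 W/m²/K.
ΔT = −F/λ = −1.05/(-0.8971) = 1.17 °C.

1.17 °C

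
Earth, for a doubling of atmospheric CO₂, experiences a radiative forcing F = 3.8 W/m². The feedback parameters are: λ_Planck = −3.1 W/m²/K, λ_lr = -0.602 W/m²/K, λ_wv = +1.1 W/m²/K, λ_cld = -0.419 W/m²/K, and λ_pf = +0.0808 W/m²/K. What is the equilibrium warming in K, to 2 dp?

Net feedback parameter λ = (−3.1) + (-0.602) + (+1.1) + (-0.419) + (+0.0808) = -2.9402 W/m²/K.
ΔT = −F/λ = −3.8/(-2.9402) = 1.29 K.

1.29 K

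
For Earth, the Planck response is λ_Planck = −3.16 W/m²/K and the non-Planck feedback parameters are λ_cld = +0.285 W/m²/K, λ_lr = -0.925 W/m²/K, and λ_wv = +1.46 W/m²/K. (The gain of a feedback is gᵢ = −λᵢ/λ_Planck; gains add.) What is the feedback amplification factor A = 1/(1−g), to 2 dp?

Convert to gains: g_cld = 0.285/3.16 = 0.09019; g_lr = -0.925/3.16 = -0.2927; g_wv = 1.46/3.16 = 0.462.
Total gain g = 0.25949.
A = 1/(1 − 0.25949) = 1.35.

1.35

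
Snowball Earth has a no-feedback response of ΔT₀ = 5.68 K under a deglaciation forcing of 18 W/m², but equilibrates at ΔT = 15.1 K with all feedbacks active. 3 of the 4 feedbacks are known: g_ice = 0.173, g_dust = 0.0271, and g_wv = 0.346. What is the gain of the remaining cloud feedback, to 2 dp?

Amplification A = ΔT/ΔT₀ = 15.1/5.68 = 2.658.
Total gain g = 1 − 1/A = 1 − 1/2.658 = 0.6238.
Known gains sum to 0.173 + 0.0271 + 0.346 = 0.5461.
g_cld = 0.6238 − 0.5461 = 0.08.

0.08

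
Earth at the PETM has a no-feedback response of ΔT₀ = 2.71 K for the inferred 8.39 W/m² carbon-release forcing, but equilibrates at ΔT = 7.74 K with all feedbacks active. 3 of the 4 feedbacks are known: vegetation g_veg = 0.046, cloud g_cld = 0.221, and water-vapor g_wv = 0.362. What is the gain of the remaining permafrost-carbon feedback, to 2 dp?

0.02

Amplification A = ΔT/ΔT₀ = 7.74/2.71 = 2.856.
Total gain g = 1 − 1/A = 1 − 1/2.856 = 0.6499.
Known gains sum to 0.046 + 0.221 + 0.362 = 0.629.
g_pf = 0.6499 − 0.629 = 0.02.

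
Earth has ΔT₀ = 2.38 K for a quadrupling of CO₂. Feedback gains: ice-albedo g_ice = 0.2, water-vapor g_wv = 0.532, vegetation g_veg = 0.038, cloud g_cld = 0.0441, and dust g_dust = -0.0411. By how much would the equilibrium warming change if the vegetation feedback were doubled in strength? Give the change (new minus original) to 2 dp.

2.11 K

Original: g = 0.773, ΔT = 2.38/(1−0.773) = 10.4846 K.
With doubled vegetation: g' = 0.811, ΔT' = 2.38/(1−0.811) = 12.5926 K.
Change = 12.5926 − 10.4846 = 2.11 K.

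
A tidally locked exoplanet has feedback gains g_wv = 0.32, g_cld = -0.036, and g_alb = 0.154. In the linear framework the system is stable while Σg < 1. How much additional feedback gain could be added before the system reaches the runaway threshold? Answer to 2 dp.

0.56

Current total gain = 0.32 − 0.036 + 0.154 = 0.438.
Margin to runaway = 1 − 0.438 = 0.56.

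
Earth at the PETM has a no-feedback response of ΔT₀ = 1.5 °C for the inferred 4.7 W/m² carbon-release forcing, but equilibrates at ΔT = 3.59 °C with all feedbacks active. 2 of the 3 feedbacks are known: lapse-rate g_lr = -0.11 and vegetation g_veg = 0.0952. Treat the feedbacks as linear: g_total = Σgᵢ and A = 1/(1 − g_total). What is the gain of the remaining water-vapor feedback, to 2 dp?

0.60

Amplification A = ΔT/ΔT₀ = 3.59/1.5 = 2.393.
Total gain g = 1 − 1/A = 1 − 1/2.393 = 0.5821.
Known gains sum to -0.11 + 0.0952 = -0.0148.
g_wv = 0.5821 + 0.0148 = 0.60.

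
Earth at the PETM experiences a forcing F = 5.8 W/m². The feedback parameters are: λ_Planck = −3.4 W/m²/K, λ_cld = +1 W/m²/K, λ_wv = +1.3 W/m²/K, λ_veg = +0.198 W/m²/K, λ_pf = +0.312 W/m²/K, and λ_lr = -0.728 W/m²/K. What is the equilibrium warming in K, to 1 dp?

Net feedback parameter λ = (−3.4) + (+1) + (+1.3) + (+0.198) + (+0.312) + (-0.728) = -1.318 W/m²/K.
ΔT = −F/λ = −5.8/(-1.318) = 4.4 K.

4.4 K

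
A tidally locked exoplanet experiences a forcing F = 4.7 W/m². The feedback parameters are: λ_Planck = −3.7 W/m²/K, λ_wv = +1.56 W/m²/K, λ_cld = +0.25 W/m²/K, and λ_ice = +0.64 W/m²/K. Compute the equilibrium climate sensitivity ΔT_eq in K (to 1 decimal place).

Net feedback parameter λ = (−3.7) + (+1.56) + (+0.25) + (+0.64) = -1.25 W/m²/K.
ΔT = −F/λ = −4.7/(-1.25) = 3.8 K.

3.8 K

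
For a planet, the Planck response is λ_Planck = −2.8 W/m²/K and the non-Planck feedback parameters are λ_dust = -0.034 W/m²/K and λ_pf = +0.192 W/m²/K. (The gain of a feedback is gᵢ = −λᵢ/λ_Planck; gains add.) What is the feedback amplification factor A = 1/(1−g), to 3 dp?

Convert to gains: g_dust = -0.034/2.8 = -0.01214; g_pf = 0.192/2.8 = 0.06857.
Total gain g = 0.05643.
A = 1/(1 − 0.05643) = 1.060.

1.060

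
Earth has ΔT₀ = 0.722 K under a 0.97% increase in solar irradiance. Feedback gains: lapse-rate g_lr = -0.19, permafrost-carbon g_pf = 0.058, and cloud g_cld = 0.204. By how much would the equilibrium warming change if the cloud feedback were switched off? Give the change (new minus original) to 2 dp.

-0.14 K

Original: g = 0.072, ΔT = 0.722/(1−0.072) = 0.7780 K.
Without cloud: g' = -0.132, ΔT' = 0.722/(1+0.132) = 0.6378 K.
Change = 0.6378 − 0.7780 = -0.14 K.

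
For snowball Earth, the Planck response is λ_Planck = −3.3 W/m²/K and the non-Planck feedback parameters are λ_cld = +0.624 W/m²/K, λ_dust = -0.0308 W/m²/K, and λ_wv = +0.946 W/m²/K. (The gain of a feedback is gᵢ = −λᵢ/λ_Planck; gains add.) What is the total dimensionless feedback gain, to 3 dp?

0.466

Convert to gains: g_cld = 0.624/3.3 = 0.1891; g_dust = -0.0308/3.3 = -0.009333; g_wv = 0.946/3.3 = 0.2867.
Total gain g = 0.466467.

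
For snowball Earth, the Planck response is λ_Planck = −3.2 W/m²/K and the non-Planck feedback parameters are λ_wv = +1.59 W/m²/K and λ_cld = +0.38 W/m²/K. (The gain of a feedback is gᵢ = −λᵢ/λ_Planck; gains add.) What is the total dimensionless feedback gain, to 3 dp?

Convert to gains: g_wv = 1.59/3.2 = 0.4969; g_cld = 0.38/3.2 = 0.1187.
Total gain g = 0.6156.

0.616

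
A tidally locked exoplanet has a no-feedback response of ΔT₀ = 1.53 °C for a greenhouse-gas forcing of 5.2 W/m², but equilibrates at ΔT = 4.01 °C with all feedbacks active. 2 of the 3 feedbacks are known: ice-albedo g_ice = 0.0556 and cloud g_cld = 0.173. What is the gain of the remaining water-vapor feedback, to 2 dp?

0.39

Amplification A = ΔT/ΔT₀ = 4.01/1.53 = 2.621.
Total gain g = 1 − 1/A = 1 − 1/2.621 = 0.6185.
Known gains sum to 0.0556 + 0.173 = 0.2286.
g_wv = 0.6185 − 0.2286 = 0.39.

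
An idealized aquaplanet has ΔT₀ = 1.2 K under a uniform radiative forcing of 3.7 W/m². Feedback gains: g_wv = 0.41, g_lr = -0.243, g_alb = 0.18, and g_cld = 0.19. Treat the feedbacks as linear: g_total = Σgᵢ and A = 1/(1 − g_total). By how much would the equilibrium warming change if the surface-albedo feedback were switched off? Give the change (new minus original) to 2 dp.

-0.73 K

Original: g = 0.537, ΔT = 1.2/(1−0.537) = 2.5918 K.
Without surface-albedo: g' = 0.357, ΔT' = 1.2/(1−0.357) = 1.8663 K.
Change = 1.8663 − 2.5918 = -0.73 K.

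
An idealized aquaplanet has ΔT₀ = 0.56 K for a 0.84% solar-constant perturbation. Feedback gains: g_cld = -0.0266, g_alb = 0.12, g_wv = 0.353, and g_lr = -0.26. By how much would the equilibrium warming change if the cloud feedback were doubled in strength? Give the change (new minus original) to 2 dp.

-0.02 K

Original: g = 0.1864, ΔT = 0.56/(1−0.1864) = 0.6883 K.
With doubled cloud: g' = 0.1598, ΔT' = 0.56/(1−0.1598) = 0.6665 K.
Change = 0.6665 − 0.6883 = -0.02 K.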